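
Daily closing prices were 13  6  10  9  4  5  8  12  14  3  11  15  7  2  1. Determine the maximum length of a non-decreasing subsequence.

6

Let dp[i] be the length of the longest such subsequence ending at index i:
i:      1  2  3  4  5  6  7  8  9 10 11 12 13 14 15
a[i]:  13  6 10  9  4  5  8 12 14  3 11 15  7  2  1
dp:     1  1  2  2  1  2  3  4  5  1  4  6  3  1  1
Maximum dp value is 6.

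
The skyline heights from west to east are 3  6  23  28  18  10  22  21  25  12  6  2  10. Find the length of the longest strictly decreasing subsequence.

Negate each value so 'decreasing' becomes 'increasing', then run patience tails on the negated sequence:
-3 → extends → [-3]
-6 → replaces -3 → [-6]
-23 → replaces -6 → [-23]
-28 → replaces -23 → [-28]
-18 → extends → [-28, -18]
-10 → extends → [-28, -18, -10]
-22 → replaces -18 → [-28, -22, -10]
-21 → replaces -10 → [-28, -22, -21]
-25 → replaces -22 → [-28, -25, -21]
-12 → extends → [-28, -25, -21, -12]
-6 → extends → [-28, -25, -21, -12, -6]
-2 → extends → [-28, -25, -21, -12, -6, -2]
-10 → replaces -6 → [-28, -25, -21, -12, -10, -2]
Six tails, so the longest strictly decreasing subsequence of the original has length 6.

6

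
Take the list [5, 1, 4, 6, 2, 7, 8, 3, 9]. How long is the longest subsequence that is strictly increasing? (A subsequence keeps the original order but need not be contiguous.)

Let dp[i] be the length of the longest such subsequence ending at index i:
i:     1 2 3 4 5 6 7 8 9
a[i]:  5 1 4 6 2 7 8 3 9
dp:    1 1 2 3 2 4 5 3 6
Maximum dp value is 6.

6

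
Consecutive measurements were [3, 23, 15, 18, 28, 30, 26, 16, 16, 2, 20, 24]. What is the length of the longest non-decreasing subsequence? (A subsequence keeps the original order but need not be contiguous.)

6

Track the smallest tail for each achievable length (allowing ties):
3 → extends → [3]
23 → extends → [3, 23]
15 → replaces 23 → [3, 15]
18 → extends → [3, 15, 18]
28 → extends → [3, 15, 18, 28]
30 → extends → [3, 15, 18, 28, 30]
26 → replaces 28 → [3, 15, 18, 26, 30]
16 → replaces 18 → [3, 15, 16, 26, 30]
16 → replaces 26 → [3, 15, 16, 16, 30]
2 → replaces 3 → [2, 15, 16, 16, 30]
20 → replaces 30 → [2, 15, 16, 16, 20]
24 → extends → [2, 15, 16, 16, 20, 24]
Six tails, so the longest non-decreasing subsequence has length 6 (e.g. 3, 15, 16, 16, 20, 24).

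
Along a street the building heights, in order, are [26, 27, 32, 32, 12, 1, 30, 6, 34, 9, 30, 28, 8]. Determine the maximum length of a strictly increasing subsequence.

4

Track the smallest tail for each achievable length (strict):
26 → extends → [26]
27 → extends → [26, 27]
32 → extends → [26, 27, 32]
32 → already a tail → [26, 27, 32]
12 → replaces 26 → [12, 27, 32]
1 → replaces 12 → [1, 27, 32]
30 → replaces 32 → [1, 27, 30]
6 → replaces 27 → [1, 6, 30]
34 → extends → [1, 6, 30, 34]
9 → replaces 30 → [1, 6, 9, 34]
30 → replaces 34 → [1, 6, 9, 30]
28 → replaces 30 → [1, 6, 9, 28]
8 → replaces 9 → [1, 6, 8, 28]
Four tails, so the longest strictly increasing subsequence has length 4 (e.g. 26, 27, 32, 34).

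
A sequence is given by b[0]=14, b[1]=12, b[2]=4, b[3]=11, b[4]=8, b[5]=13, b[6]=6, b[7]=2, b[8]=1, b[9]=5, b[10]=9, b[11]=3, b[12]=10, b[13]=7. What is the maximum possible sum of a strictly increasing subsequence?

31

Let S[i] be the best sum of a strictly increasing subsequence ending at i:
i:      0  1  2  3  4  5  6  7  8  9 10 11 12 13
b[i]:  14 12  4 11  8 13  6  2  1  5  9  3 10  7
S:     14 12  4 15 12 28 10  2  1  9 21  5 31 17
Maximum is 31 (e.g. 4 + 8 + 9 + 10).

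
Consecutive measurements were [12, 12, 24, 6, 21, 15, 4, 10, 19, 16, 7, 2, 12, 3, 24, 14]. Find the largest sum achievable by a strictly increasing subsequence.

70

Let S[i] be the best sum of a strictly increasing subsequence ending at i:
i:      1  2  3  4  5  6  7  8  9 10 11 12 13 14 15 16
a[i]:  12 12 24  6 21 15  4 10 19 16  7  2 12  3 24 14
S:     12 12 36  6 33 27  4 16 46 43 13  2 28  5 70 42
Maximum is 70 (e.g. 12 + 15 + 19 + 24).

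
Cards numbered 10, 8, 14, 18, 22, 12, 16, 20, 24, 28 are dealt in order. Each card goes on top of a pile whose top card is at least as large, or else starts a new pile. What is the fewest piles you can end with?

6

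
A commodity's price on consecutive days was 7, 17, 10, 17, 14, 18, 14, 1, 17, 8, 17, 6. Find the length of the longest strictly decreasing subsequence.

4

Negate each value so 'decreasing' becomes 'increasing', then run patience tails on the negated sequence:
-7 → extends → [-7]
-17 → replaces -7 → [-17]
-10 → extends → [-17, -10]
-17 → already a tail → [-17, -10]
-14 → replaces -10 → [-17, -14]
-18 → replaces -17 → [-18, -14]
-14 → already a tail → [-18, -14]
-1 → extends → [-18, -14, -1]
-17 → replaces -14 → [-18, -17, -1]
-8 → replaces -1 → [-18, -17, -8]
-17 → already a tail → [-18, -17, -8]
-6 → extends → [-18, -17, -8, -6]
Four tails, so the longest strictly decreasing subsequence of the original has length 4.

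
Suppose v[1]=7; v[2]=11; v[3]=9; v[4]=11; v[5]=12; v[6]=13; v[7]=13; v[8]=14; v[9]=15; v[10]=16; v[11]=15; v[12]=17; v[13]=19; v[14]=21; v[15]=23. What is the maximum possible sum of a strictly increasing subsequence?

177

Let S[i] be the best sum of a strictly increasing subsequence ending at i:
i:       1   2   3   4   5   6   7   8   9  10  11  12  13  14  15
v[i]:    7  11   9  11  12  13  13  14  15  16  15  17  19  21  23
S:       7  18  16  27  39  52  52  66  81  97  81 114 133 154 177
Maximum is 177 (e.g. 7 + 9 + 11 + 12 + 13 + 14 + 15 + 16 + 17 + 19 + 21 + 23).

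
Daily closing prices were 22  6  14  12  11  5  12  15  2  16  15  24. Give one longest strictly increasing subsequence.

6, 11, 12, 15, 16, 24

Patience tails give the LIS length; then backtrack through the dp parents:
22 → extends → [22]
6 → replaces 22 → [6]
14 → extends → [6, 14]
12 → replaces 14 → [6, 12]
11 → replaces 12 → [6, 11]
5 → replaces 6 → [5, 11]
12 → extends → [5, 11, 12]
15 → extends → [5, 11, 12, 15]
2 → replaces 5 → [2, 11, 12, 15]
16 → extends → [2, 11, 12, 15, 16]
15 → already a tail → [2, 11, 12, 15, 16]
24 → extends → [2, 11, 12, 15, 16, 24]
Length 6; one witness is 6, 11, 12, 15, 16, 24.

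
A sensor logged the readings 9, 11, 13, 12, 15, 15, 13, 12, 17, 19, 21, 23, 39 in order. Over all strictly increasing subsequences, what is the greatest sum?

Let S[i] be the best sum of a strictly increasing subsequence ending at i:
i:       1   2   3   4   5   6   7   8   9  10  11  12  13
a[i]:    9  11  13  12  15  15  13  12  17  19  21  23  39
S:       9  20  33  32  48  48  45  32  65  84 105 128 167
Maximum is 167 (e.g. 9 + 11 + 13 + 15 + 17 + 19 + 21 + 23 + 39).

167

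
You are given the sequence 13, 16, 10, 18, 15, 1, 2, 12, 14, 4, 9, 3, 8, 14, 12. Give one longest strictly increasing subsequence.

1, 2, 4, 9, 14

Patience tails give the LIS length; then backtrack through the dp parents:
13 → extends → [13]
16 → extends → [13, 16]
10 → replaces 13 → [10, 16]
18 → extends → [10, 16, 18]
15 → replaces 16 → [10, 15, 18]
1 → replaces 10 → [1, 15, 18]
2 → replaces 15 → [1, 2, 18]
12 → replaces 18 → [1, 2, 12]
14 → extends → [1, 2, 12, 14]
4 → replaces 12 → [1, 2, 4, 14]
9 → replaces 14 → [1, 2, 4, 9]
3 → replaces 4 → [1, 2, 3, 9]
8 → replaces 9 → [1, 2, 3, 8]
14 → extends → [1, 2, 3, 8, 14]
12 → replaces 14 → [1, 2, 3, 8, 12]
Length 5; one witness is 1, 2, 4, 9, 14.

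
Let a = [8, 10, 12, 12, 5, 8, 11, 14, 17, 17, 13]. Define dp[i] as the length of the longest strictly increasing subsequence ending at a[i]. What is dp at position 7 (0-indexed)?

dp[i] = 1 + max{dp[j] : j<i, a[j]<a[i]} (or 1 if no such j):
i:      0  1  2  3  4  5  6  7  8  9 10
a[i]:   8 10 12 12  5  8 11 14 17 17 13
dp:     1  2  3  3  1  2  3  4  5  5  4
At index 7 the value is 4.

4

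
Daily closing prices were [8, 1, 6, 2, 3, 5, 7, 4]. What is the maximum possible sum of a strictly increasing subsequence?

Let S[i] be the best sum of a strictly increasing subsequence ending at i:
i:      1  2  3  4  5  6  7  8
a[i]:   8  1  6  2  3  5  7  4
S:      8  1  7  3  6 11 18 10
Maximum is 18 (e.g. 1 + 2 + 3 + 5 + 7).

18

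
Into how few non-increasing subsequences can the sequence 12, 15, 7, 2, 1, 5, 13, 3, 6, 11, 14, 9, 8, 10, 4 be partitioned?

5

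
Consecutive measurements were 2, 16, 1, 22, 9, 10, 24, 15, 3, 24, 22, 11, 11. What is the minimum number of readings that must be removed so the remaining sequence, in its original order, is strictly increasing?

Fewest deletions = n − (longest strictly increasing subsequence).
i:      1  2  3  4  5  6  7  8  9 10 11 12 13
a[i]:   2 16  1 22  9 10 24 15  3 24 22 11 11
dp:     1  2  1  3  2  3  4  4  2  5  5  4  4
max dp = 5, so deletions = 13 − 5 = 8.

8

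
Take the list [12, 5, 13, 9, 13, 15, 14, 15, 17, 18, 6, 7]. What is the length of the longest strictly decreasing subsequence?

3

Let dp[i] be the longest strictly decreasing subsequence ending at i:
i:      1  2  3  4  5  6  7  8  9 10 11 12
a[i]:  12  5 13  9 13 15 14 15 17 18  6  7
dp:     1  2  1  2  1  1  2  1  1  1  3  3
Maximum is 3.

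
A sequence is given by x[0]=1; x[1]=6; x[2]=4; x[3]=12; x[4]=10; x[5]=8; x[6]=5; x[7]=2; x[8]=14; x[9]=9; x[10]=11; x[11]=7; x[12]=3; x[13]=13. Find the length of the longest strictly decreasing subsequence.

Negate each value so 'decreasing' becomes 'increasing', then run patience tails on the negated sequence:
-1 → extends → [-1]
-6 → replaces -1 → [-6]
-4 → extends → [-6, -4]
-12 → replaces -6 → [-12, -4]
-10 → replaces -4 → [-12, -10]
-8 → extends → [-12, -10, -8]
-5 → extends → [-12, -10, -8, -5]
-2 → extends → [-12, -10, -8, -5, -2]
-14 → replaces -12 → [-14, -10, -8, -5, -2]
-9 → replaces -8 → [-14, -10, -9, -5, -2]
-11 → replaces -10 → [-14, -11, -9, -5, -2]
-7 → replaces -5 → [-14, -11, -9, -7, -2]
-3 → replaces -2 → [-14, -11, -9, -7, -3]
-13 → replaces -11 → [-14, -13, -9, -7, -3]
Five tails, so the longest strictly decreasing subsequence of the original has length 5.

5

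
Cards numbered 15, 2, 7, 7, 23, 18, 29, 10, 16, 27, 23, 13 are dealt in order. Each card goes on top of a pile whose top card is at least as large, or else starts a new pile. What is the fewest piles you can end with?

The minimum number of non-increasing subsequences covering a sequence equals the length of its longest strictly increasing subsequence.
LIS length is 5 (e.g. 2, 7, 10, 16, 27), so 5 piles are needed.

5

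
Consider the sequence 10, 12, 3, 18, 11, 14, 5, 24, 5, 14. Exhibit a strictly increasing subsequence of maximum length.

Patience tails give the LIS length; then backtrack through the dp parents:
10 → extends → [10]
12 → extends → [10, 12]
3 → replaces 10 → [3, 12]
18 → extends → [3, 12, 18]
11 → replaces 12 → [3, 11, 18]
14 → replaces 18 → [3, 11, 14]
5 → replaces 11 → [3, 5, 14]
24 → extends → [3, 5, 14, 24]
5 → already a tail → [3, 5, 14, 24]
14 → already a tail → [3, 5, 14, 24]
Length 4; one witness is 10, 12, 18, 24.

10, 12, 18, 24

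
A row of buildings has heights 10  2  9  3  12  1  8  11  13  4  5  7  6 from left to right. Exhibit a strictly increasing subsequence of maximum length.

Patience tails give the LIS length; then backtrack through the dp parents:
10 → extends → [10]
2 → replaces 10 → [2]
9 → extends → [2, 9]
3 → replaces 9 → [2, 3]
12 → extends → [2, 3, 12]
1 → replaces 2 → [1, 3, 12]
8 → replaces 12 → [1, 3, 8]
11 → extends → [1, 3, 8, 11]
13 → extends → [1, 3, 8, 11, 13]
4 → replaces 8 → [1, 3, 4, 11, 13]
5 → replaces 11 → [1, 3, 4, 5, 13]
7 → replaces 13 → [1, 3, 4, 5, 7]
6 → replaces 7 → [1, 3, 4, 5, 6]
Length 5; one witness is 2, 3, 8, 11, 13.

2, 3, 8, 11, 13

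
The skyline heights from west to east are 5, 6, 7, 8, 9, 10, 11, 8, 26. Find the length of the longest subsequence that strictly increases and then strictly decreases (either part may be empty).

inc[i] = longest strictly increasing subsequence ending at i; dec[i] = longest strictly decreasing subsequence starting at i:
i:      1  2  3  4  5  6  7  8  9
a[i]:   5  6  7  8  9 10 11  8 26
inc:    1  2  3  4  5  6  7  4  8
dec:    1  1  1  1  2  2  2  1  1
Best peak at i=7 (value 11): inc=7, dec=2, length 7+2−1 = 8.

8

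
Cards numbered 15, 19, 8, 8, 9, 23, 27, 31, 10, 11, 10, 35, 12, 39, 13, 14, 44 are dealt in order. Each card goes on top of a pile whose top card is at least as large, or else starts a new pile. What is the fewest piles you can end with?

8

The minimum number of non-increasing subsequences covering a sequence equals the length of its longest strictly increasing subsequence.
LIS length is 8 (e.g. 15, 19, 23, 27, 31, 35, 39, 44), so 8 piles are needed.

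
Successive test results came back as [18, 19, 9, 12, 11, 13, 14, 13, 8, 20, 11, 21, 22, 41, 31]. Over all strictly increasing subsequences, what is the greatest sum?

Let S[i] be the best sum of a strictly increasing subsequence ending at i:
i:       1   2   3   4   5   6   7   8   9  10  11  12  13  14  15
a[i]:   18  19   9  12  11  13  14  13   8  20  11  21  22  41  31
S:      18  37   9  21  20  34  48  34   8  68  20  89 111 152 142
Maximum is 152 (e.g. 9 + 12 + 13 + 14 + 20 + 21 + 22 + 41).

152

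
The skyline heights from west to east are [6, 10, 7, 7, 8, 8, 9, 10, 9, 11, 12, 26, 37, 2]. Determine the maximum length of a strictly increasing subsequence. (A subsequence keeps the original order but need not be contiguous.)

Track the smallest tail for each achievable length (strict):
6 → extends → [6]
10 → extends → [6, 10]
7 → replaces 10 → [6, 7]
7 → already a tail → [6, 7]
8 → extends → [6, 7, 8]
8 → already a tail → [6, 7, 8]
9 → extends → [6, 7, 8, 9]
10 → extends → [6, 7, 8, 9, 10]
9 → already a tail → [6, 7, 8, 9, 10]
11 → extends → [6, 7, 8, 9, 10, 11]
12 → extends → [6, 7, 8, 9, 10, 11, 12]
26 → extends → [6, 7, 8, 9, 10, 11, 12, 26]
37 → extends → [6, 7, 8, 9, 10, 11, 12, 26, 37]
2 → replaces 6 → [2, 7, 8, 9, 10, 11, 12, 26, 37]
Nine tails, so the longest strictly increasing subsequence has length 9 (e.g. 6, 7, 8, 9, 10, 11, 12, 26, 37).

9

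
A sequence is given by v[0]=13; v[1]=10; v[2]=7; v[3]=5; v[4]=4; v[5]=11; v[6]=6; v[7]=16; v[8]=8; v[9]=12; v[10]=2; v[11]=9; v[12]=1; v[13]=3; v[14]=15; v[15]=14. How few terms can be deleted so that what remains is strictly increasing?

11

Fewest deletions = n − (longest strictly increasing subsequence).
Patience tails:
13 → extends → [13]
10 → replaces 13 → [10]
7 → replaces 10 → [7]
5 → replaces 7 → [5]
4 → replaces 5 → [4]
11 → extends → [4, 11]
6 → replaces 11 → [4, 6]
16 → extends → [4, 6, 16]
8 → replaces 16 → [4, 6, 8]
12 → extends → [4, 6, 8, 12]
2 → replaces 4 → [2, 6, 8, 12]
9 → replaces 12 → [2, 6, 8, 9]
1 → replaces 2 → [1, 6, 8, 9]
3 → replaces 6 → [1, 3, 8, 9]
15 → extends → [1, 3, 8, 9, 15]
14 → replaces 15 → [1, 3, 8, 9, 14]
Longest strictly increasing subsequence has length 5, so deletions = 16 − 5 = 11.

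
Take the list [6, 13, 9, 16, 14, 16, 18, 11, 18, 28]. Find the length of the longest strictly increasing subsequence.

6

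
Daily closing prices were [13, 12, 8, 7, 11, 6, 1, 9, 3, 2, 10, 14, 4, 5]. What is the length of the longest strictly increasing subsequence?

4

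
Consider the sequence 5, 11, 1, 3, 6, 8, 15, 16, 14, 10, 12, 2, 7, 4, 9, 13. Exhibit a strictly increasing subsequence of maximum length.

1, 3, 6, 8, 10, 12, 13

Patience tails give the LIS length; then backtrack through the dp parents:
5 → extends → [5]
11 → extends → [5, 11]
1 → replaces 5 → [1, 11]
3 → replaces 11 → [1, 3]
6 → extends → [1, 3, 6]
8 → extends → [1, 3, 6, 8]
15 → extends → [1, 3, 6, 8, 15]
16 → extends → [1, 3, 6, 8, 15, 16]
14 → replaces 15 → [1, 3, 6, 8, 14, 16]
10 → replaces 14 → [1, 3, 6, 8, 10, 16]
12 → replaces 16 → [1, 3, 6, 8, 10, 12]
2 → replaces 3 → [1, 2, 6, 8, 10, 12]
7 → replaces 8 → [1, 2, 6, 7, 10, 12]
4 → replaces 6 → [1, 2, 4, 7, 10, 12]
9 → replaces 10 → [1, 2, 4, 7, 9, 12]
13 → extends → [1, 2, 4, 7, 9, 12, 13]
Length 7; one witness is 1, 3, 6, 8, 10, 12, 13.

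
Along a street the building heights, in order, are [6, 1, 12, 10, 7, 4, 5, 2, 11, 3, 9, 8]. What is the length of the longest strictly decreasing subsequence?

5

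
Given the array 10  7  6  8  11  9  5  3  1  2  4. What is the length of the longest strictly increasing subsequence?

3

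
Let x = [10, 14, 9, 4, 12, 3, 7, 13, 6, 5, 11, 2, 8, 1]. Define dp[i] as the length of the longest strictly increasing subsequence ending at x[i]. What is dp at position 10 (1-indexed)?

dp[i] = 1 + max{dp[j] : j<i, x[j]<x[i]} (or 1 if no such j):
i:      1  2  3  4  5  6  7  8  9 10 11 12 13 14
x[i]:  10 14  9  4 12  3  7 13  6  5 11  2  8  1
dp:     1  2  1  1  2  1  2  3  2  2  3  1  3  1
At index 10 the value is 2.

2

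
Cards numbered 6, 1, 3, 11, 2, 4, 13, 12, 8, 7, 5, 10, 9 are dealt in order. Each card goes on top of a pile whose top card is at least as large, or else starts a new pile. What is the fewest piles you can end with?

Place each on the leftmost legal pile:
6 → new pile 1 (tops now [6])
1 → pile 1 (tops now [1])
3 → new pile 2 (tops now [1, 3])
11 → new pile 3 (tops now [1, 3, 11])
2 → pile 2 (tops now [1, 2, 11])
4 → pile 3 (tops now [1, 2, 4])
13 → new pile 4 (tops now [1, 2, 4, 13])
12 → pile 4 (tops now [1, 2, 4, 12])
8 → pile 4 (tops now [1, 2, 4, 8])
7 → pile 4 (tops now [1, 2, 4, 7])
5 → pile 4 (tops now [1, 2, 4, 5])
10 → new pile 5 (tops now [1, 2, 4, 5, 10])
9 → pile 5 (tops now [1, 2, 4, 5, 9])
Five piles.

5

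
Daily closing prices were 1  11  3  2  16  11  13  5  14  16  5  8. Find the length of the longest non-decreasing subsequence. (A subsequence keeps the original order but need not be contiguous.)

Let dp[i] be the length of the longest such subsequence ending at index i:
i:      1  2  3  4  5  6  7  8  9 10 11 12
a[i]:   1 11  3  2 16 11 13  5 14 16  5  8
dp:     1  2  2  2  3  3  4  3  5  6  4  5
Maximum dp value is 6.

6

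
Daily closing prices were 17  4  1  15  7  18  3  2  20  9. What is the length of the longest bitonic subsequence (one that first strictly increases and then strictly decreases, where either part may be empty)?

5

inc[i] = longest strictly increasing subsequence ending at i; dec[i] = longest strictly decreasing subsequence starting at i:
i:      1  2  3  4  5  6  7  8  9 10
a[i]:  17  4  1 15  7 18  3  2 20  9
inc:    1  1  1  2  2  3  2  2  4  3
dec:    5  3  1  4  3  3  2  1  2  1
Best peak at i=1 (value 17): inc=1, dec=5, length 1+5−1 = 5.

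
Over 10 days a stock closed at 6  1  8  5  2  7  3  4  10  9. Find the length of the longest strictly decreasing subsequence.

Let dp[i] be the longest strictly decreasing subsequence ending at i:
i:      1  2  3  4  5  6  7  8  9 10
a[i]:   6  1  8  5  2  7  3  4 10  9
dp:     1  2  1  2  3  2  3  3  1  2
Maximum is 3.

3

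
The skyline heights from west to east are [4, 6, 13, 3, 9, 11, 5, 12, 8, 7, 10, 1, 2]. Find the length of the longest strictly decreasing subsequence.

Negate each value so 'decreasing' becomes 'increasing', then run patience tails on the negated sequence:
-4 → extends → [-4]
-6 → replaces -4 → [-6]
-13 → replaces -6 → [-13]
-3 → extends → [-13, -3]
-9 → replaces -3 → [-13, -9]
-11 → replaces -9 → [-13, -11]
-5 → extends → [-13, -11, -5]
-12 → replaces -11 → [-13, -12, -5]
-8 → replaces -5 → [-13, -12, -8]
-7 → extends → [-13, -12, -8, -7]
-10 → replaces -8 → [-13, -12, -10, -7]
-1 → extends → [-13, -12, -10, -7, -1]
-2 → replaces -1 → [-13, -12, -10, -7, -2]
Five tails, so the longest strictly decreasing subsequence of the original has length 5.

5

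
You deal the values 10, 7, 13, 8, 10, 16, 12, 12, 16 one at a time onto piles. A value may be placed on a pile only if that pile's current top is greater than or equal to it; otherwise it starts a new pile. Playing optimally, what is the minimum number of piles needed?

The minimum number of non-increasing subsequences covering a sequence equals the length of its longest strictly increasing subsequence.
LIS length is 5 (e.g. 7, 8, 10, 12, 16), so 5 piles are needed.

5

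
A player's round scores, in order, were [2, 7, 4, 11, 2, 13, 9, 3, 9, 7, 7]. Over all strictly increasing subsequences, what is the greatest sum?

Let S[i] be the best sum of a strictly increasing subsequence ending at i:
i:      1  2  3  4  5  6  7  8  9 10 11
a[i]:   2  7  4 11  2 13  9  3  9  7  7
S:      2  9  6 20  2 33 18  5 18 13 13
Maximum is 33 (e.g. 2 + 7 + 11 + 13).

33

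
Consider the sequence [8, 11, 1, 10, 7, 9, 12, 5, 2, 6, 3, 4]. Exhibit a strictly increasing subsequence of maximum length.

Patience tails give the LIS length; then backtrack through the dp parents:
8 → extends → [8]
11 → extends → [8, 11]
1 → replaces 8 → [1, 11]
10 → replaces 11 → [1, 10]
7 → replaces 10 → [1, 7]
9 → extends → [1, 7, 9]
12 → extends → [1, 7, 9, 12]
5 → replaces 7 → [1, 5, 9, 12]
2 → replaces 5 → [1, 2, 9, 12]
6 → replaces 9 → [1, 2, 6, 12]
3 → replaces 6 → [1, 2, 3, 12]
4 → replaces 12 → [1, 2, 3, 4]
Length 4; one witness is 1, 7, 9, 12.

1, 7, 9, 12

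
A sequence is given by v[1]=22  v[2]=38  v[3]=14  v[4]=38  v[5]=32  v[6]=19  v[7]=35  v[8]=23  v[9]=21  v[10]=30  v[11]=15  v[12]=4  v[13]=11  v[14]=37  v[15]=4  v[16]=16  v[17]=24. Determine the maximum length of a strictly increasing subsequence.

Track the smallest tail for each achievable length (strict):
22 → extends → [22]
38 → extends → [22, 38]
14 → replaces 22 → [14, 38]
38 → already a tail → [14, 38]
32 → replaces 38 → [14, 32]
19 → replaces 32 → [14, 19]
35 → extends → [14, 19, 35]
23 → replaces 35 → [14, 19, 23]
21 → replaces 23 → [14, 19, 21]
30 → extends → [14, 19, 21, 30]
15 → replaces 19 → [14, 15, 21, 30]
4 → replaces 14 → [4, 15, 21, 30]
11 → replaces 15 → [4, 11, 21, 30]
37 → extends → [4, 11, 21, 30, 37]
4 → already a tail → [4, 11, 21, 30, 37]
16 → replaces 21 → [4, 11, 16, 30, 37]
24 → replaces 30 → [4, 11, 16, 24, 37]
Five tails, so the longest strictly increasing subsequence has length 5 (e.g. 14, 19, 23, 30, 37).

5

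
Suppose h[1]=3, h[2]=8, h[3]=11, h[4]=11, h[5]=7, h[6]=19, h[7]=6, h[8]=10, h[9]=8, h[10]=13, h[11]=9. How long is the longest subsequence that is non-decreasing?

5

Track the smallest tail for each achievable length (allowing ties):
3 → extends → [3]
8 → extends → [3, 8]
11 → extends → [3, 8, 11]
11 → extends → [3, 8, 11, 11]
7 → replaces 8 → [3, 7, 11, 11]
19 → extends → [3, 7, 11, 11, 19]
6 → replaces 7 → [3, 6, 11, 11, 19]
10 → replaces 11 → [3, 6, 10, 11, 19]
8 → replaces 10 → [3, 6, 8, 11, 19]
13 → replaces 19 → [3, 6, 8, 11, 13]
9 → replaces 11 → [3, 6, 8, 9, 13]
Five tails, so the longest non-decreasing subsequence has length 5 (e.g. 3, 8, 11, 11, 19).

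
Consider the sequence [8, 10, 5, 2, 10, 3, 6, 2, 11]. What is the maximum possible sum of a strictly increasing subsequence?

29

Let S[i] be the best sum of a strictly increasing subsequence ending at i:
i:      1  2  3  4  5  6  7  8  9
a[i]:   8 10  5  2 10  3  6  2 11
S:      8 18  5  2 18  5 11  2 29
Maximum is 29 (e.g. 8 + 10 + 11).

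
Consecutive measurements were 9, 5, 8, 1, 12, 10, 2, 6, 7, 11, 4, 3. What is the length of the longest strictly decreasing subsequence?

5

Let dp[i] be the longest strictly decreasing subsequence ending at i:
i:      1  2  3  4  5  6  7  8  9 10 11 12
a[i]:   9  5  8  1 12 10  2  6  7 11  4  3
dp:     1  2  2  3  1  2  3  3  3  2  4  5
Maximum is 5.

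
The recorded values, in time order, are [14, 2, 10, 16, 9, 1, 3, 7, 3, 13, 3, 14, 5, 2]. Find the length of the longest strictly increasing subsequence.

Track the smallest tail for each achievable length (strict):
14 → extends → [14]
2 → replaces 14 → [2]
10 → extends → [2, 10]
16 → extends → [2, 10, 16]
9 → replaces 10 → [2, 9, 16]
1 → replaces 2 → [1, 9, 16]
3 → replaces 9 → [1, 3, 16]
7 → replaces 16 → [1, 3, 7]
3 → already a tail → [1, 3, 7]
13 → extends → [1, 3, 7, 13]
3 → already a tail → [1, 3, 7, 13]
14 → extends → [1, 3, 7, 13, 14]
5 → replaces 7 → [1, 3, 5, 13, 14]
2 → replaces 3 → [1, 2, 5, 13, 14]
Five tails, so the longest strictly increasing subsequence has length 5 (e.g. 2, 3, 7, 13, 14).

5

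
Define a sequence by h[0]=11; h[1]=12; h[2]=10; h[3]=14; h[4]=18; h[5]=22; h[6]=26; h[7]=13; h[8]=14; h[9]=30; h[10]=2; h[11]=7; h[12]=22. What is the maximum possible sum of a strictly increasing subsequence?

133

Let S[i] be the best sum of a strictly increasing subsequence ending at i:
i:       0   1   2   3   4   5   6   7   8   9  10  11  12
h[i]:   11  12  10  14  18  22  26  13  14  30   2   7  22
S:      11  23  10  37  55  77 103  36  50 133   2   9  77
Maximum is 133 (e.g. 11 + 12 + 14 + 18 + 22 + 26 + 30).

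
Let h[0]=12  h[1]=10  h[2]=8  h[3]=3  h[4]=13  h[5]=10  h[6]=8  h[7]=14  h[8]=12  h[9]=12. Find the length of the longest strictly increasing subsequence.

3

Let dp[i] be the length of the longest such subsequence ending at index i:
i:      0  1  2  3  4  5  6  7  8  9
h[i]:  12 10  8  3 13 10  8 14 12 12
dp:     1  1  1  1  2  2  2  3  3  3
Maximum dp value is 3.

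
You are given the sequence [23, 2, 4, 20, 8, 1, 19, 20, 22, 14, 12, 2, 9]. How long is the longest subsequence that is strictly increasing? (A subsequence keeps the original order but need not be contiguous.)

Let dp[i] be the length of the longest such subsequence ending at index i:
i:      1  2  3  4  5  6  7  8  9 10 11 12 13
a[i]:  23  2  4 20  8  1 19 20 22 14 12  2  9
dp:     1  1  2  3  3  1  4  5  6  4  4  2  4
Maximum dp value is 6.

6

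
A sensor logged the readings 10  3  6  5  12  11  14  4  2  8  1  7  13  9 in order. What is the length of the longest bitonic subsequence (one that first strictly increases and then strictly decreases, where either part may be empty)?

7

inc[i] = longest strictly increasing subsequence ending at i; dec[i] = longest strictly decreasing subsequence starting at i:
i:      1  2  3  4  5  6  7  8  9 10 11 12 13 14
a[i]:  10  3  6  5 12 11 14  4  2  8  1  7 13  9
inc:    1  1  2  2  3  3  4  2  1  3  1  3  4  4
dec:    6  3  5  4  5  4  4  3  2  2  1  1  2  1
Best peak at i=5 (value 12): inc=3, dec=5, length 3+5−1 = 7.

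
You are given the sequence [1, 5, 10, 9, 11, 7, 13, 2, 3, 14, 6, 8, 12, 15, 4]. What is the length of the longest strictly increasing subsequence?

7

Let dp[i] be the length of the longest such subsequence ending at index i:
i:      1  2  3  4  5  6  7  8  9 10 11 12 13 14 15
a[i]:   1  5 10  9 11  7 13  2  3 14  6  8 12 15  4
dp:     1  2  3  3  4  3  5  2  3  6  4  5  6  7  4
Maximum dp value is 7.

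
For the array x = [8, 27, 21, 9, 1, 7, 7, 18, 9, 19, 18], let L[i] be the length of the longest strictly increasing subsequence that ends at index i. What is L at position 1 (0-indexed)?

2

dp[i] = 1 + max{dp[j] : j<i, x[j]<x[i]} (or 1 if no such j):
i:      0  1  2  3  4  5  6  7  8  9 10
x[i]:   8 27 21  9  1  7  7 18  9 19 18
dp:     1  2  2  2  1  2  2  3  3  4  4
At index 1 the value is 2.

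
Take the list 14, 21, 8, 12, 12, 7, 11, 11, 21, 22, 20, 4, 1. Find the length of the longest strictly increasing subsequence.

Track the smallest tail for each achievable length (strict):
14 → extends → [14]
21 → extends → [14, 21]
8 → replaces 14 → [8, 21]
12 → replaces 21 → [8, 12]
12 → already a tail → [8, 12]
7 → replaces 8 → [7, 12]
11 → replaces 12 → [7, 11]
11 → already a tail → [7, 11]
21 → extends → [7, 11, 21]
22 → extends → [7, 11, 21, 22]
20 → replaces 21 → [7, 11, 20, 22]
4 → replaces 7 → [4, 11, 20, 22]
1 → replaces 4 → [1, 11, 20, 22]
Four tails, so the longest strictly increasing subsequence has length 4 (e.g. 8, 12, 21, 22).

4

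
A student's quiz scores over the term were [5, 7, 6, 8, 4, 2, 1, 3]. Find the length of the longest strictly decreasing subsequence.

Negate each value so 'decreasing' becomes 'increasing', then run patience tails on the negated sequence:
-5 → extends → [-5]
-7 → replaces -5 → [-7]
-6 → extends → [-7, -6]
-8 → replaces -7 → [-8, -6]
-4 → extends → [-8, -6, -4]
-2 → extends → [-8, -6, -4, -2]
-1 → extends → [-8, -6, -4, -2, -1]
-3 → replaces -2 → [-8, -6, -4, -3, -1]
Five tails, so the longest strictly decreasing subsequence of the original has length 5.

5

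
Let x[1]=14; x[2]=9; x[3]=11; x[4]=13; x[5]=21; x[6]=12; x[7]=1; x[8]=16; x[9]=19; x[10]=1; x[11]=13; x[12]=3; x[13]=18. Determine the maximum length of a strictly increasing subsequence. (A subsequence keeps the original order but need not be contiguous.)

Track the smallest tail for each achievable length (strict):
14 → extends → [14]
9 → replaces 14 → [9]
11 → extends → [9, 11]
13 → extends → [9, 11, 13]
21 → extends → [9, 11, 13, 21]
12 → replaces 13 → [9, 11, 12, 21]
1 → replaces 9 → [1, 11, 12, 21]
16 → replaces 21 → [1, 11, 12, 16]
19 → extends → [1, 11, 12, 16, 19]
1 → already a tail → [1, 11, 12, 16, 19]
13 → replaces 16 → [1, 11, 12, 13, 19]
3 → replaces 11 → [1, 3, 12, 13, 19]
18 → replaces 19 → [1, 3, 12, 13, 18]
Five tails, so the longest strictly increasing subsequence has length 5 (e.g. 9, 11, 13, 16, 19).

5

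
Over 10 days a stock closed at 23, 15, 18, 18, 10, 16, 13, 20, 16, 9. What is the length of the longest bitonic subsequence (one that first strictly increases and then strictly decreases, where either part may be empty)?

inc[i] = longest strictly increasing subsequence ending at i; dec[i] = longest strictly decreasing subsequence starting at i:
i:      1  2  3  4  5  6  7  8  9 10
a[i]:  23 15 18 18 10 16 13 20 16  9
inc:    1  1  2  2  1  2  2  3  3  1
dec:    5  3  4  4  2  3  2  3  2  1
Best peak at i=1 (value 23): inc=1, dec=5, length 1+5−1 = 5.

5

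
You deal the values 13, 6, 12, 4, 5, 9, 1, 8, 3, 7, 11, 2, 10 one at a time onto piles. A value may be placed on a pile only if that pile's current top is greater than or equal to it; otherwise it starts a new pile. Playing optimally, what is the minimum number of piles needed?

4

Place each on the leftmost legal pile:
13 → new pile 1 (tops now [13])
6 → pile 1 (tops now [6])
12 → new pile 2 (tops now [6, 12])
4 → pile 1 (tops now [4, 12])
5 → pile 2 (tops now [4, 5])
9 → new pile 3 (tops now [4, 5, 9])
1 → pile 1 (tops now [1, 5, 9])
8 → pile 3 (tops now [1, 5, 8])
3 → pile 2 (tops now [1, 3, 8])
7 → pile 3 (tops now [1, 3, 7])
11 → new pile 4 (tops now [1, 3, 7, 11])
2 → pile 2 (tops now [1, 2, 7, 11])
10 → pile 4 (tops now [1, 2, 7, 10])
Four piles.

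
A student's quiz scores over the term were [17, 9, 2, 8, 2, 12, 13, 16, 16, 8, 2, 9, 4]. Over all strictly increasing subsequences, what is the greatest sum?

51

Let S[i] be the best sum of a strictly increasing subsequence ending at i:
i:      1  2  3  4  5  6  7  8  9 10 11 12 13
a[i]:  17  9  2  8  2 12 13 16 16  8  2  9  4
S:     17  9  2 10  2 22 35 51 51 10  2 19  6
Maximum is 51 (e.g. 2 + 8 + 12 + 13 + 16).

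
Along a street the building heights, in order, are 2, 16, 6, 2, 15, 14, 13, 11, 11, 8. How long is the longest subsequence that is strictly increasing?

Track the smallest tail for each achievable length (strict):
2 → extends → [2]
16 → extends → [2, 16]
6 → replaces 16 → [2, 6]
2 → already a tail → [2, 6]
15 → extends → [2, 6, 15]
14 → replaces 15 → [2, 6, 14]
13 → replaces 14 → [2, 6, 13]
11 → replaces 13 → [2, 6, 11]
11 → already a tail → [2, 6, 11]
8 → replaces 11 → [2, 6, 8]
Three tails, so the longest strictly increasing subsequence has length 3 (e.g. 2, 6, 15).

3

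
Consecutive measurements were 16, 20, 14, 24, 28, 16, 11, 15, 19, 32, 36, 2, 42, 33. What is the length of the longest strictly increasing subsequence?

7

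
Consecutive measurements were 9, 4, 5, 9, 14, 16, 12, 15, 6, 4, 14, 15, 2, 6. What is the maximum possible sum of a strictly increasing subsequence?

Let S[i] be the best sum of a strictly increasing subsequence ending at i:
i:      1  2  3  4  5  6  7  8  9 10 11 12 13 14
a[i]:   9  4  5  9 14 16 12 15  6  4 14 15  2  6
S:      9  4  9 18 32 48 30 47 15  4 44 59  2 15
Maximum is 59 (e.g. 4 + 5 + 9 + 12 + 14 + 15).

59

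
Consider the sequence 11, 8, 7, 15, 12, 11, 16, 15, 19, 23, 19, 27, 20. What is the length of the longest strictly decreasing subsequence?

3

Negate each value so 'decreasing' becomes 'increasing', then run patience tails on the negated sequence:
-11 → extends → [-11]
-8 → extends → [-11, -8]
-7 → extends → [-11, -8, -7]
-15 → replaces -11 → [-15, -8, -7]
-12 → replaces -8 → [-15, -12, -7]
-11 → replaces -7 → [-15, -12, -11]
-16 → replaces -15 → [-16, -12, -11]
-15 → replaces -12 → [-16, -15, -11]
-19 → replaces -16 → [-19, -15, -11]
-23 → replaces -19 → [-23, -15, -11]
-19 → replaces -15 → [-23, -19, -11]
-27 → replaces -23 → [-27, -19, -11]
-20 → replaces -19 → [-27, -20, -11]
Three tails, so the longest strictly decreasing subsequence of the original has length 3.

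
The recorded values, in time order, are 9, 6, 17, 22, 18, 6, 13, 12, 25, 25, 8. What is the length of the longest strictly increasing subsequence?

4

Let dp[i] be the length of the longest such subsequence ending at index i:
i:      1  2  3  4  5  6  7  8  9 10 11
a[i]:   9  6 17 22 18  6 13 12 25 25  8
dp:     1  1  2  3  3  1  2  2  4  4  2
Maximum dp value is 4.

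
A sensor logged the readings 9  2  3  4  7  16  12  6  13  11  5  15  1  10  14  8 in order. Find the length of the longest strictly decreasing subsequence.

5

Negate each value so 'decreasing' becomes 'increasing', then run patience tails on the negated sequence:
-9 → extends → [-9]
-2 → extends → [-9, -2]
-3 → replaces -2 → [-9, -3]
-4 → replaces -3 → [-9, -4]
-7 → replaces -4 → [-9, -7]
-16 → replaces -9 → [-16, -7]
-12 → replaces -7 → [-16, -12]
-6 → extends → [-16, -12, -6]
-13 → replaces -12 → [-16, -13, -6]
-11 → replaces -6 → [-16, -13, -11]
-5 → extends → [-16, -13, -11, -5]
-15 → replaces -13 → [-16, -15, -11, -5]
-1 → extends → [-16, -15, -11, -5, -1]
-10 → replaces -5 → [-16, -15, -11, -10, -1]
-14 → replaces -11 → [-16, -15, -14, -10, -1]
-8 → replaces -1 → [-16, -15, -14, -10, -8]
Five tails, so the longest strictly decreasing subsequence of the original has length 5.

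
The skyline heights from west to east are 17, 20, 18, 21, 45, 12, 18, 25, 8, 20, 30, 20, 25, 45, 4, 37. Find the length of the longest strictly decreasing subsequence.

Let dp[i] be the longest strictly decreasing subsequence ending at i:
i:      1  2  3  4  5  6  7  8  9 10 11 12 13 14 15 16
a[i]:  17 20 18 21 45 12 18 25  8 20 30 20 25 45  4 37
dp:     1  1  2  1  1  3  2  2  4  3  2  3  3  1  5  2
Maximum is 5.

5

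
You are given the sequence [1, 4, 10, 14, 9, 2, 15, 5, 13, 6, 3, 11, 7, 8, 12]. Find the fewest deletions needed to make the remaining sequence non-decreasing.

Fewest deletions = n − (longest non-decreasing subsequence).
i:      1  2  3  4  5  6  7  8  9 10 11 12 13 14 15
a[i]:   1  4 10 14  9  2 15  5 13  6  3 11  7  8 12
dp:     1  2  3  4  3  2  5  3  4  4  3  5  5  6  7
max dp = 7, so deletions = 15 − 7 = 8.

8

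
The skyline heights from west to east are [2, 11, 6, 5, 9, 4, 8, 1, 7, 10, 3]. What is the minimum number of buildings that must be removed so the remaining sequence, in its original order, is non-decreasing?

7

Fewest deletions = n − (longest non-decreasing subsequence).
Patience tails:
2 → extends → [2]
11 → extends → [2, 11]
6 → replaces 11 → [2, 6]
5 → replaces 6 → [2, 5]
9 → extends → [2, 5, 9]
4 → replaces 5 → [2, 4, 9]
8 → replaces 9 → [2, 4, 8]
1 → replaces 2 → [1, 4, 8]
7 → replaces 8 → [1, 4, 7]
10 → extends → [1, 4, 7, 10]
3 → replaces 4 → [1, 3, 7, 10]
Longest non-decreasing subsequence has length 4, so deletions = 11 − 4 = 7.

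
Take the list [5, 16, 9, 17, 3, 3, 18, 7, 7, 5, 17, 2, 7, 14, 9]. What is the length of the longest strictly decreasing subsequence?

Let dp[i] be the longest strictly decreasing subsequence ending at i:
i:      1  2  3  4  5  6  7  8  9 10 11 12 13 14 15
a[i]:   5 16  9 17  3  3 18  7  7  5 17  2  7 14  9
dp:     1  1  2  1  3  3  1  3  3  4  2  5  3  3  4
Maximum is 5.

5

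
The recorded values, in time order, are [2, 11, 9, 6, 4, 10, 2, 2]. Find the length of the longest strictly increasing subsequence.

Track the smallest tail for each achievable length (strict):
2 → extends → [2]
11 → extends → [2, 11]
9 → replaces 11 → [2, 9]
6 → replaces 9 → [2, 6]
4 → replaces 6 → [2, 4]
10 → extends → [2, 4, 10]
2 → already a tail → [2, 4, 10]
2 → already a tail → [2, 4, 10]
Three tails, so the longest strictly increasing subsequence has length 3 (e.g. 2, 9, 10).

3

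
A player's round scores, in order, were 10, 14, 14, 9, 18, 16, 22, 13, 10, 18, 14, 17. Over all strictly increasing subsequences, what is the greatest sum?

Let S[i] be the best sum of a strictly increasing subsequence ending at i:
i:      1  2  3  4  5  6  7  8  9 10 11 12
a[i]:  10 14 14  9 18 16 22 13 10 18 14 17
S:     10 24 24  9 42 40 64 23 19 58 37 57
Maximum is 64 (e.g. 10 + 14 + 18 + 22).

64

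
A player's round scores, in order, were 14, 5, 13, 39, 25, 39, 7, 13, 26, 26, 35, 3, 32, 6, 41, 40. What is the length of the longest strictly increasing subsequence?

6

Track the smallest tail for each achievable length (strict):
14 → extends → [14]
5 → replaces 14 → [5]
13 → extends → [5, 13]
39 → extends → [5, 13, 39]
25 → replaces 39 → [5, 13, 25]
39 → extends → [5, 13, 25, 39]
7 → replaces 13 → [5, 7, 25, 39]
13 → replaces 25 → [5, 7, 13, 39]
26 → replaces 39 → [5, 7, 13, 26]
26 → already a tail → [5, 7, 13, 26]
35 → extends → [5, 7, 13, 26, 35]
3 → replaces 5 → [3, 7, 13, 26, 35]
32 → replaces 35 → [3, 7, 13, 26, 32]
6 → replaces 7 → [3, 6, 13, 26, 32]
41 → extends → [3, 6, 13, 26, 32, 41]
40 → replaces 41 → [3, 6, 13, 26, 32, 40]
Six tails, so the longest strictly increasing subsequence has length 6 (e.g. 5, 13, 25, 26, 35, 41).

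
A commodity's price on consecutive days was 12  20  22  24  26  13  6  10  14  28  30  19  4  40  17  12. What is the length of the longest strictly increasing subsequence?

8

Let dp[i] be the length of the longest such subsequence ending at index i:
i:      1  2  3  4  5  6  7  8  9 10 11 12 13 14 15 16
a[i]:  12 20 22 24 26 13  6 10 14 28 30 19  4 40 17 12
dp:     1  2  3  4  5  2  1  2  3  6  7  4  1  8  4  3
Maximum dp value is 8.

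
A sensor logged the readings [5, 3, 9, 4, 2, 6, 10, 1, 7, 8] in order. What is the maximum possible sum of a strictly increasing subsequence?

Let S[i] be the best sum of a strictly increasing subsequence ending at i:
i:      1  2  3  4  5  6  7  8  9 10
a[i]:   5  3  9  4  2  6 10  1  7  8
S:      5  3 14  7  2 13 24  1 20 28
Maximum is 28 (e.g. 3 + 4 + 6 + 7 + 8).

28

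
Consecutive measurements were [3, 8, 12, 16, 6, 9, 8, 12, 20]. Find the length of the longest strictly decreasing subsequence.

3

Negate each value so 'decreasing' becomes 'increasing', then run patience tails on the negated sequence:
-3 → extends → [-3]
-8 → replaces -3 → [-8]
-12 → replaces -8 → [-12]
-16 → replaces -12 → [-16]
-6 → extends → [-16, -6]
-9 → replaces -6 → [-16, -9]
-8 → extends → [-16, -9, -8]
-12 → replaces -9 → [-16, -12, -8]
-20 → replaces -16 → [-20, -12, -8]
Three tails, so the longest strictly decreasing subsequence of the original has length 3.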